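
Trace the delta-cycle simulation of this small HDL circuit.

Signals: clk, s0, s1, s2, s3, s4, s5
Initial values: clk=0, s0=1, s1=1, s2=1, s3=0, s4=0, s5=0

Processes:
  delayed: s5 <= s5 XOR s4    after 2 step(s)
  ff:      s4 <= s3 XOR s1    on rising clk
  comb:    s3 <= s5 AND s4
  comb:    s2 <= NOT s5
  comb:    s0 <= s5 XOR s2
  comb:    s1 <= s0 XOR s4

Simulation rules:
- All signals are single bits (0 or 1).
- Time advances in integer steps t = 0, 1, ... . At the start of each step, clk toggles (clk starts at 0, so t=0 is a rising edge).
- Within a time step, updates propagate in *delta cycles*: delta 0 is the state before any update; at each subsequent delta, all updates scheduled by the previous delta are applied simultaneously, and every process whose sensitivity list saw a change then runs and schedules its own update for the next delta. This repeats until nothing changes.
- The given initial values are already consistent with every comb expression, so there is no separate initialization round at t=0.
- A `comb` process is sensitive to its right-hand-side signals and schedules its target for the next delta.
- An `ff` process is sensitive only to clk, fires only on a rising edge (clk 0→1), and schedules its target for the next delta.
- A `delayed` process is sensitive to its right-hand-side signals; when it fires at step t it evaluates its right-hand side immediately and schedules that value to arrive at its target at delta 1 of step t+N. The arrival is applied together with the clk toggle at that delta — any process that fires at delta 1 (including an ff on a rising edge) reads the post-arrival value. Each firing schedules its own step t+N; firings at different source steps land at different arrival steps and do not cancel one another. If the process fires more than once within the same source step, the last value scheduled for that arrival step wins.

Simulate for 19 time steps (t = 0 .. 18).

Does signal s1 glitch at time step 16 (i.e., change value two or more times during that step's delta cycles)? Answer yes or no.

t=0 Δ0: s5=0 s0=1 s2=1 s1=1 clk=0 s4=0 s3=0
  Δ1: clk:0→1
  Δ2: s4:0→1
  Δ3: s1:1→0
  (3Δ to stable)
t=1 Δ0: s5=0 s0=1 s2=1 s1=0 clk=1 s4=1 s3=0
  Δ1: clk:1→0
  (1Δ to stable)
t=2 Δ0: s5=0 s0=1 s2=1 s1=0 clk=0 s4=1 s3=0
  Δ1: s5:0→1, clk:0→1
  Δ2: s0:1→0, s2:1→0, s4:1→0, s3:0→1
  Δ3: s0:0→1, s3:1→0
  Δ4: s1:0→1
  (4Δ to stable)
t=3 Δ0: s5=1 s0=1 s2=0 s1=1 clk=1 s4=0 s3=0
  Δ1: clk:1→0
  (1Δ to stable)
t=4 Δ0: s5=1 s0=1 s2=0 s1=1 clk=0 s4=0 s3=0
  Δ1: clk:0→1
  Δ2: s4:0→1
  Δ3: s1:1→0, s3:0→1
  (3Δ to stable)
t=5 Δ0: s5=1 s0=1 s2=0 s1=0 clk=1 s4=1 s3=1
  Δ1: clk:1→0
  (1Δ to stable)
t=6 Δ0: s5=1 s0=1 s2=0 s1=0 clk=0 s4=1 s3=1
  Δ1: s5:1→0, clk:0→1
  Δ2: s0:1→0, s2:0→1, s3:1→0
  Δ3: s0:0→1, s1:0→1
  Δ4: s1:1→0
  (4Δ to stable)
t=7 Δ0: s5=0 s0=1 s2=1 s1=0 clk=1 s4=1 s3=0
  Δ1: clk:1→0
  (1Δ to stable)
t=8 Δ0: s5=0 s0=1 s2=1 s1=0 clk=0 s4=1 s3=0
  Δ1: s5:0→1, clk:0→1
  Δ2: s0:1→0, s2:1→0, s4:1→0, s3:0→1
  Δ3: s0:0→1, s3:1→0
  Δ4: s1:0→1
  (4Δ to stable)
t=9 Δ0: s5=1 s0=1 s2=0 s1=1 clk=1 s4=0 s3=0
  Δ1: clk:1→0
  (1Δ to stable)
t=10 Δ0: s5=1 s0=1 s2=0 s1=1 clk=0 s4=0 s3=0
  Δ1: clk:0→1
  Δ2: s4:0→1
  Δ3: s1:1→0, s3:0→1
  (3Δ to stable)
t=11 Δ0: s5=1 s0=1 s2=0 s1=0 clk=1 s4=1 s3=1
  Δ1: clk:1→0
  (1Δ to stable)
t=12 Δ0: s5=1 s0=1 s2=0 s1=0 clk=0 s4=1 s3=1
  Δ1: s5:1→0, clk:0→1
  Δ2: s0:1→0, s2:0→1, s3:1→0
  Δ3: s0:0→1, s1:0→1
  Δ4: s1:1→0
  (4Δ to stable)
t=13 Δ0: s5=0 s0=1 s2=1 s1=0 clk=1 s4=1 s3=0
  Δ1: clk:1→0
  (1Δ to stable)
t=14 Δ0: s5=0 s0=1 s2=1 s1=0 clk=0 s4=1 s3=0
  Δ1: s5:0→1, clk:0→1
  Δ2: s0:1→0, s2:1→0, s4:1→0, s3:0→1
  Δ3: s0:0→1, s3:1→0
  Δ4: s1:0→1
  (4Δ to stable)
t=15 Δ0: s5=1 s0=1 s2=0 s1=1 clk=1 s4=0 s3=0
  Δ1: clk:1→0
  (1Δ to stable)
t=16 Δ0: s5=1 s0=1 s2=0 s1=1 clk=0 s4=0 s3=0
  Δ1: clk:0→1
  Δ2: s4:0→1
  Δ3: s1:1→0, s3:0→1
  (3Δ to stable)
t=17 Δ0: s5=1 s0=1 s2=0 s1=0 clk=1 s4=1 s3=1
  Δ1: clk:1→0
  (1Δ to stable)
t=18 Δ0: s5=1 s0=1 s2=0 s1=0 clk=0 s4=1 s3=1
  Δ1: s5:1→0, clk:0→1
  Δ2: s0:1→0, s2:0→1, s3:1→0
  Δ3: s0:0→1, s1:0→1
  Δ4: s1:1→0
  (4Δ to stable)

no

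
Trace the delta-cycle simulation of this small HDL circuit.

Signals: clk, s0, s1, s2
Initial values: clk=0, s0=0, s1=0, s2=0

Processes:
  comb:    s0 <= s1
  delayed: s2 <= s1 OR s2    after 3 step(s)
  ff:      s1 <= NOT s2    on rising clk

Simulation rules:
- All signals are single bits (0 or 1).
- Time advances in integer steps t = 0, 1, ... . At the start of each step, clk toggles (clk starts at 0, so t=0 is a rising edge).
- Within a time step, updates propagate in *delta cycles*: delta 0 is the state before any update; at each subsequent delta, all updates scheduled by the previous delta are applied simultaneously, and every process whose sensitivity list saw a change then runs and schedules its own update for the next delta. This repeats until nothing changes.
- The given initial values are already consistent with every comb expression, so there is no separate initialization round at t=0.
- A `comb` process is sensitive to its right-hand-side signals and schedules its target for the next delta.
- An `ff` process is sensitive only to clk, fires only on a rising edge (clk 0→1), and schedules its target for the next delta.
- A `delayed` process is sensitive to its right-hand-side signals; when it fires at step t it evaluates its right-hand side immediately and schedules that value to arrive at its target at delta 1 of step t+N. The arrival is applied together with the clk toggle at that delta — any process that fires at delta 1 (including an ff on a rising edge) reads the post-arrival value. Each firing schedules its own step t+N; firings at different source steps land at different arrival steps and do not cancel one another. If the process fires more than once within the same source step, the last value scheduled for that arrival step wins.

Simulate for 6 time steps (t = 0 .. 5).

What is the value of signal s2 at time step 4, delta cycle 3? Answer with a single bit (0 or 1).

t=0 Δ0: s0=0 s2=0 s1=0 clk=0
  Δ1: clk:0→1
  Δ2: s1:0→1
  Δ3: s0:0→1
  (3Δ to stable)
t=1 Δ0: s0=1 s2=0 s1=1 clk=1
  Δ1: clk:1→0
  (1Δ to stable)
t=2 Δ0: s0=1 s2=0 s1=1 clk=0
  Δ1: clk:0→1
  (1Δ to stable)
t=3 Δ0: s0=1 s2=0 s1=1 clk=1
  Δ1: s2:0→1, clk:1→0
  (1Δ to stable)
t=4 Δ0: s0=1 s2=1 s1=1 clk=0
  Δ1: clk:0→1
  Δ2: s1:1→0
  Δ3: s0:1→0
  (3Δ to stable)
t=5 Δ0: s0=0 s2=1 s1=0 clk=1
  Δ1: clk:1→0
  (1Δ to stable)

1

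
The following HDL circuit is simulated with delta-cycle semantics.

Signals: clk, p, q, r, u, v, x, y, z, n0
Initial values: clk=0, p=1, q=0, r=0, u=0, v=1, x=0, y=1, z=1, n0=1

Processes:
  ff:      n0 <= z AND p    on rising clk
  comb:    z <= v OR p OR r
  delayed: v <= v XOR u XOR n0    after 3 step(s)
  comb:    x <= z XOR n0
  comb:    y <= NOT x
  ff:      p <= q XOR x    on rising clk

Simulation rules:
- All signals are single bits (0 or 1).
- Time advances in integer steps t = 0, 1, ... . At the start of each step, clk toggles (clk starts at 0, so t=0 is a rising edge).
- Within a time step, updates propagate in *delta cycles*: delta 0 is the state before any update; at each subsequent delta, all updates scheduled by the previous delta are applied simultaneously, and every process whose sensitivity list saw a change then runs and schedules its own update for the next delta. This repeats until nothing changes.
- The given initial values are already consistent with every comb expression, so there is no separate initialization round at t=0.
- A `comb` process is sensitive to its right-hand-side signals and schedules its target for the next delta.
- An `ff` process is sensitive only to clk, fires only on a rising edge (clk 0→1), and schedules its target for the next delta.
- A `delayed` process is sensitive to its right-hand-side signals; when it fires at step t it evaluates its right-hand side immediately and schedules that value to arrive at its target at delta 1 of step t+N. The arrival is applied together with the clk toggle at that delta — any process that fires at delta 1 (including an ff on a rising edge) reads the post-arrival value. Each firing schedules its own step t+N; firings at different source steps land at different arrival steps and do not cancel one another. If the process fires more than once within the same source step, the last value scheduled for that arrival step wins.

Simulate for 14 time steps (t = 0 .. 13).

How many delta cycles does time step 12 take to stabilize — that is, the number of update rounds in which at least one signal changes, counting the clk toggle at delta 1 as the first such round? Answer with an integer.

[bits: q,u,y,clk,z,x,v,p,r,n0]
t=0: Δ0=0010101101 Δ1=0011101101 Δ2=0011101001 | 2Δ
t=1: Δ0=0011101001 Δ1=0010101001 | 1Δ
t=2: Δ0=0010101001 Δ1=0011101001 Δ2=0011101000 Δ3=0011111000 Δ4=0001111000 | 4Δ
t=3: Δ0=0001111000 Δ1=0000111000 | 1Δ
t=4: Δ0=0000111000 Δ1=0001111000 Δ2=0001111100 | 2Δ
t=5: Δ0=0001111100 Δ1=0000111100 | 1Δ
t=6: Δ0=0000111100 Δ1=0001111100 Δ2=0001111101 Δ3=0001101101 Δ4=0011101101 | 4Δ
t=7: Δ0=0011101101 Δ1=0010101101 | 1Δ
t=8: Δ0=0010101101 Δ1=0011101101 Δ2=0011101001 | 2Δ
t=9: Δ0=0011101001 Δ1=0010100001 Δ2=0010000001 Δ3=0010010001 Δ4=0000010001 | 4Δ
t=10: Δ0=0000010001 Δ1=0001010001 Δ2=0001010100 Δ3=0001100100 Δ4=0011110100 Δ5=0001110100 | 5Δ
t=11: Δ0=0001110100 Δ1=0000110100 | 1Δ
t=12: Δ0=0000110100 Δ1=0001111100 Δ2=0001111101 Δ3=0001101101 Δ4=0011101101 | 4Δ
t=13: Δ0=0011101101 Δ1=0010100101 | 1Δ

4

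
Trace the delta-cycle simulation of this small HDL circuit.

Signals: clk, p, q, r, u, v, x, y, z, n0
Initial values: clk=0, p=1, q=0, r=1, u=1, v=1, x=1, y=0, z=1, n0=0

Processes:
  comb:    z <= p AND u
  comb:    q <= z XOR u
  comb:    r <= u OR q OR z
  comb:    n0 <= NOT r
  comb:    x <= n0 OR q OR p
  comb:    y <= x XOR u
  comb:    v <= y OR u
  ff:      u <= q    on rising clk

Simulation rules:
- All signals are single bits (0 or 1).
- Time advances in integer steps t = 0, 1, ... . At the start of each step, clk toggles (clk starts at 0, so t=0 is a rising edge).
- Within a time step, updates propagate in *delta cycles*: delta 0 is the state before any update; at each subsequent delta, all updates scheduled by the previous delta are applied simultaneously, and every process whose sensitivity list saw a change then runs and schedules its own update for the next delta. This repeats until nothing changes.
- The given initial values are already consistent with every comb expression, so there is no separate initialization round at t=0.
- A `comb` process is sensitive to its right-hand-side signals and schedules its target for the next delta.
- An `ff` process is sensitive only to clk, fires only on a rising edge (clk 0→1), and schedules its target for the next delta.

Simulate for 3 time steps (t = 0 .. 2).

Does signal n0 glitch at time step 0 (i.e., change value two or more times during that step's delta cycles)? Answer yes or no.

t=0 Δ0: z=1 n0=0 r=1 v=1 y=0 x=1 q=0 u=1 clk=0 p=1
  Δ1: clk:0→1
  Δ2: u:1→0
  Δ3: z:1→0, v:1→0, y:0→1, q:0→1
  Δ4: v:0→1, q:1→0
  Δ5: r:1→0
  Δ6: n0:0→1
  (6Δ to stable)
t=1 Δ0: z=0 n0=1 r=0 v=1 y=1 x=1 q=0 u=0 clk=1 p=1
  Δ1: clk:1→0
  (1Δ to stable)
t=2 Δ0: z=0 n0=1 r=0 v=1 y=1 x=1 q=0 u=0 clk=0 p=1
  Δ1: clk:0→1
  (1Δ to stable)

no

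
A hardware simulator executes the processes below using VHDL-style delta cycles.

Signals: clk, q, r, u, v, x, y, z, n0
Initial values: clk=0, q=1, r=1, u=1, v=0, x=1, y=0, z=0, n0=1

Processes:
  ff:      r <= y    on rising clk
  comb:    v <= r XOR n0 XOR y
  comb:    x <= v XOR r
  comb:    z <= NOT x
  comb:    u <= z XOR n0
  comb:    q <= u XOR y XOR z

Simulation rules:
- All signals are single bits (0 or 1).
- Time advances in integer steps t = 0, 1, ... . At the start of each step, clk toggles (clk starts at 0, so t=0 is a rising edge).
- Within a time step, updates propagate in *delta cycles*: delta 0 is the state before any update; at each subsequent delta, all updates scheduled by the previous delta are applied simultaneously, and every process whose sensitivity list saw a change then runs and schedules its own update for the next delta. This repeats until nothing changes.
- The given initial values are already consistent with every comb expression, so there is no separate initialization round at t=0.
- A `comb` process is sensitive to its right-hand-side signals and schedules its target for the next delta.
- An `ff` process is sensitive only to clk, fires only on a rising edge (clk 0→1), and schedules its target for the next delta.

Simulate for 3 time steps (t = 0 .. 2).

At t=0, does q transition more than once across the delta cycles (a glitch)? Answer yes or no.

yes

t=0 Δ0: u=1 y=0 clk=0 r=1 z=0 x=1 n0=1 v=0 q=1
  Δ1: clk:0→1
  Δ2: r:1→0
  Δ3: x:1→0, v:0→1
  Δ4: z:0→1, x:0→1
  Δ5: u:1→0, z:1→0, q:1→0
  Δ6: u:0→1
  Δ7: q:0→1
  (7Δ to stable)
t=1 Δ0: u=1 y=0 clk=1 r=0 z=0 x=1 n0=1 v=1 q=1
  Δ1: clk:1→0
  (1Δ to stable)
t=2 Δ0: u=1 y=0 clk=0 r=0 z=0 x=1 n0=1 v=1 q=1
  Δ1: clk:0→1
  (1Δ to stable)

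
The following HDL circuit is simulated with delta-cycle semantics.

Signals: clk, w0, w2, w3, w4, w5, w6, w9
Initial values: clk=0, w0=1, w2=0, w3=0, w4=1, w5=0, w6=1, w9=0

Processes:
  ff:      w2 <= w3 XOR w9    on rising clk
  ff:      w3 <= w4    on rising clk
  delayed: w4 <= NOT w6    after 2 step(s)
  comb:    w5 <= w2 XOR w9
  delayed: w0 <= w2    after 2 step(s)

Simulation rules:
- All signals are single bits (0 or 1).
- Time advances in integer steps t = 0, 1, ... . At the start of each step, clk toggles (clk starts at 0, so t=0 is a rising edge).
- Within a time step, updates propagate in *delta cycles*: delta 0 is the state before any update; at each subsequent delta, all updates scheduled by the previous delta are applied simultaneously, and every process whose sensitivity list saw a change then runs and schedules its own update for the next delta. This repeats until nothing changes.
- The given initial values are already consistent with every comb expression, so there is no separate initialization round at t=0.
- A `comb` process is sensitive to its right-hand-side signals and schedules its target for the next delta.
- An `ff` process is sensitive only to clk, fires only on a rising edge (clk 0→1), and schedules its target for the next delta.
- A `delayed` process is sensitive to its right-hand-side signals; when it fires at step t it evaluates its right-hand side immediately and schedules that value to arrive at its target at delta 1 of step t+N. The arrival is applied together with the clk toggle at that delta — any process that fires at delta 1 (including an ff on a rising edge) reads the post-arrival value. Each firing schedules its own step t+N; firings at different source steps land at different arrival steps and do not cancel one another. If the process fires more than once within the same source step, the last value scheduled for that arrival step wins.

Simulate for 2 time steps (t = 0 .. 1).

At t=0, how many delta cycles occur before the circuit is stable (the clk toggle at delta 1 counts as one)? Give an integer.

t=0 Δ0: w4=1 w9=0 w5=0 w6=1 w3=0 clk=0 w0=1 w2=0
  Δ1: clk:0→1
  Δ2: w3:0→1
  (2Δ to stable)
t=1 Δ0: w4=1 w9=0 w5=0 w6=1 w3=1 clk=1 w0=1 w2=0
  Δ1: clk:1→0
  (1Δ to stable)

2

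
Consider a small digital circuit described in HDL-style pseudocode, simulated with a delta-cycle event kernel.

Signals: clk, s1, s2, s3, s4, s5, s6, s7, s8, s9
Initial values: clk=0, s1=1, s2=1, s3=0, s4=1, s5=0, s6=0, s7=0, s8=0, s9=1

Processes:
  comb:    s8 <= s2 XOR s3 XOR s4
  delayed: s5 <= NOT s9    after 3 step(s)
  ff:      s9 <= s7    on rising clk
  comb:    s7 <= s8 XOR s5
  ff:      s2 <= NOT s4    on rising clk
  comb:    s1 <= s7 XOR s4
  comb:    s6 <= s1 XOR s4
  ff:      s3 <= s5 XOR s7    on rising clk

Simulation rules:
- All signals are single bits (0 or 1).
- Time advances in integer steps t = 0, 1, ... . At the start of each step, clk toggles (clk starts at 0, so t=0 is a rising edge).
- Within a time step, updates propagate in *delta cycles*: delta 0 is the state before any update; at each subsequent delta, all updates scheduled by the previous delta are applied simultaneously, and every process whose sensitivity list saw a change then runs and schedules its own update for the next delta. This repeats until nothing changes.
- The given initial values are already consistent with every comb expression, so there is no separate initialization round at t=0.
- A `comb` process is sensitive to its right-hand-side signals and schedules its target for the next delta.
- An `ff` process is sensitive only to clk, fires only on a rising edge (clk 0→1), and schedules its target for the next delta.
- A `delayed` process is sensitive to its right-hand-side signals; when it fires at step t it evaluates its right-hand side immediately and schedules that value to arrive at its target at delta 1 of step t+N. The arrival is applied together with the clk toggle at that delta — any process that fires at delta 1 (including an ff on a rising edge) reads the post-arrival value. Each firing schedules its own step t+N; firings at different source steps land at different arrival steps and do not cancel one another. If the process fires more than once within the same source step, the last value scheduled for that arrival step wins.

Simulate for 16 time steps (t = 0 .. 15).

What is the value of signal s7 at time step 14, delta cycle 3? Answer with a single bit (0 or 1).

1

[bits: clk,s9,s3,s1,s7,s8,s6,s5,s2,s4]
t=0: Δ0=0101000011 Δ1=1101000011 Δ2=1001000001 Δ3=1001010001 Δ4=1001110001 Δ5=1000110001 Δ6=1000111001 | 6Δ
t=1: Δ0=1000111001 Δ1=0000111001 | 1Δ
t=2: Δ0=0000111001 Δ1=1000111001 Δ2=1110111001 Δ3=1110101001 Δ4=1110001001 Δ5=1111001001 Δ6=1111000001 | 6Δ
t=3: Δ0=1111000001 Δ1=0111000101 Δ2=0111100101 Δ3=0110100101 Δ4=0110101101 | 4Δ
t=4: Δ0=0110101101 Δ1=1110101101 Δ2=1100101101 Δ3=1100111101 Δ4=1100011101 Δ5=1101011101 Δ6=1101010101 | 6Δ
t=5: Δ0=1101010101 Δ1=0101010001 Δ2=0101110001 Δ3=0100110001 Δ4=0100111001 | 4Δ
t=6: Δ0=0100111001 Δ1=1100111001 Δ2=1110111001 Δ3=1110101001 Δ4=1110001001 Δ5=1111001001 Δ6=1111000001 | 6Δ
t=7: Δ0=1111000001 Δ1=0111000001 | 1Δ
t=8: Δ0=0111000001 Δ1=1111000001 Δ2=1001000001 Δ3=1001010001 Δ4=1001110001 Δ5=1000110001 Δ6=1000111001 | 6Δ
t=9: Δ0=1000111001 Δ1=0000111001 | 1Δ
t=10: Δ0=0000111001 Δ1=1000111001 Δ2=1110111001 Δ3=1110101001 Δ4=1110001001 Δ5=1111001001 Δ6=1111000001 | 6Δ
t=11: Δ0=1111000001 Δ1=0111000101 Δ2=0111100101 Δ3=0110100101 Δ4=0110101101 | 4Δ
t=12: Δ0=0110101101 Δ1=1110101101 Δ2=1100101101 Δ3=1100111101 Δ4=1100011101 Δ5=1101011101 Δ6=1101010101 | 6Δ
t=13: Δ0=1101010101 Δ1=0101010001 Δ2=0101110001 Δ3=0100110001 Δ4=0100111001 | 4Δ
t=14: Δ0=0100111001 Δ1=1100111001 Δ2=1110111001 Δ3=1110101001 Δ4=1110001001 Δ5=1111001001 Δ6=1111000001 | 6Δ
t=15: Δ0=1111000001 Δ1=0111000001 | 1Δ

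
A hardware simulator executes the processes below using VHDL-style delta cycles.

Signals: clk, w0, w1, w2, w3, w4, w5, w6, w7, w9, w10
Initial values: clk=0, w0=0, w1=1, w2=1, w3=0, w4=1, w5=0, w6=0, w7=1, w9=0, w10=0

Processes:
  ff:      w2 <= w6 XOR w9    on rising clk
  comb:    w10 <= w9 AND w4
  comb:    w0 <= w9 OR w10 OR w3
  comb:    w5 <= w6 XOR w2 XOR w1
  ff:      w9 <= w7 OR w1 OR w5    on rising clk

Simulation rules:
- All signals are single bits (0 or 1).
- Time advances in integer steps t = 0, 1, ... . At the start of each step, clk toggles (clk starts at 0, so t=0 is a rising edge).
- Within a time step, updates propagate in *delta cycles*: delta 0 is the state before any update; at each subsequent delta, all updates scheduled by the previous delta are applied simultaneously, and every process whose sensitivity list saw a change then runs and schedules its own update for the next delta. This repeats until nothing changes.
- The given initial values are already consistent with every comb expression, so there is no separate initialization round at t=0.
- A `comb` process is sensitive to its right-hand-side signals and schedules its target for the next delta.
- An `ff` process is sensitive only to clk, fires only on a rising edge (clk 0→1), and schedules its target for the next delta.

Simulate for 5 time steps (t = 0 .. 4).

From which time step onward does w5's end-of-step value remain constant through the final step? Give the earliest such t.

[bits: clk,w9,w3,w4,w1,w7,w5,w0,w10,w6,w2]
t=0: Δ0=00011100001 Δ1=10011100001 Δ2=11011100000 Δ3=11011111100 | 3Δ
t=1: Δ0=11011111100 Δ1=01011111100 | 1Δ
t=2: Δ0=01011111100 Δ1=11011111100 Δ2=11011111101 Δ3=11011101101 | 3Δ
t=3: Δ0=11011101101 Δ1=01011101101 | 1Δ
t=4: Δ0=01011101101 Δ1=11011101101 | 1Δ

2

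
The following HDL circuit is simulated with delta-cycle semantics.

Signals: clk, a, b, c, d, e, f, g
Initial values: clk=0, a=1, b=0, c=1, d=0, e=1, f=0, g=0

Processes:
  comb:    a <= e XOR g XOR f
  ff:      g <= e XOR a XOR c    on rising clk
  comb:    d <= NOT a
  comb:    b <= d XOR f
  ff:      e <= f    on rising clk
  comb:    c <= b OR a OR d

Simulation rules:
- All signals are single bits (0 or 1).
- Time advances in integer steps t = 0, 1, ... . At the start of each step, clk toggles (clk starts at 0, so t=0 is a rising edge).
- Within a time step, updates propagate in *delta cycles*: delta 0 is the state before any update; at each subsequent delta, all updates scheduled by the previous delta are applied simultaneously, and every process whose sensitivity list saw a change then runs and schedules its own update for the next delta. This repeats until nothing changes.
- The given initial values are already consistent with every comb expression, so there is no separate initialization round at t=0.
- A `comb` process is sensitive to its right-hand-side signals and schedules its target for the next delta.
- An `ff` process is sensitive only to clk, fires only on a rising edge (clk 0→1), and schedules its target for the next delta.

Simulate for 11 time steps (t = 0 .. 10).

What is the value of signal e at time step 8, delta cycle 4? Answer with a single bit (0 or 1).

t0.Δ0 f=0 e=1 c=1 a=1 g=0 d=0 clk=0 b=0
t0.Δ1 f=0 e=1 c=1 a=1 g=0 d=0 clk=1 b=0
t0.Δ2 f=0 e=0 c=1 a=1 g=1 d=0 clk=1 b=0
t1.Δ0 f=0 e=0 c=1 a=1 g=1 d=0 clk=1 b=0
t1.Δ1 f=0 e=0 c=1 a=1 g=1 d=0 clk=0 b=0
t2.Δ0 f=0 e=0 c=1 a=1 g=1 d=0 clk=0 b=0
t2.Δ1 f=0 e=0 c=1 a=1 g=1 d=0 clk=1 b=0
t2.Δ2 f=0 e=0 c=1 a=1 g=0 d=0 clk=1 b=0
t2.Δ3 f=0 e=0 c=1 a=0 g=0 d=0 clk=1 b=0
t2.Δ4 f=0 e=0 c=0 a=0 g=0 d=1 clk=1 b=0
t2.Δ5 f=0 e=0 c=1 a=0 g=0 d=1 clk=1 b=1
t3.Δ0 f=0 e=0 c=1 a=0 g=0 d=1 clk=1 b=1
t3.Δ1 f=0 e=0 c=1 a=0 g=0 d=1 clk=0 b=1
t4.Δ0 f=0 e=0 c=1 a=0 g=0 d=1 clk=0 b=1
t4.Δ1 f=0 e=0 c=1 a=0 g=0 d=1 clk=1 b=1
t4.Δ2 f=0 e=0 c=1 a=0 g=1 d=1 clk=1 b=1
t4.Δ3 f=0 e=0 c=1 a=1 g=1 d=1 clk=1 b=1
t4.Δ4 f=0 e=0 c=1 a=1 g=1 d=0 clk=1 b=1
t4.Δ5 f=0 e=0 c=1 a=1 g=1 d=0 clk=1 b=0
t5.Δ0 f=0 e=0 c=1 a=1 g=1 d=0 clk=1 b=0
t5.Δ1 f=0 e=0 c=1 a=1 g=1 d=0 clk=0 b=0
t6.Δ0 f=0 e=0 c=1 a=1 g=1 d=0 clk=0 b=0
t6.Δ1 f=0 e=0 c=1 a=1 g=1 d=0 clk=1 b=0
t6.Δ2 f=0 e=0 c=1 a=1 g=0 d=0 clk=1 b=0
t6.Δ3 f=0 e=0 c=1 a=0 g=0 d=0 clk=1 b=0
t6.Δ4 f=0 e=0 c=0 a=0 g=0 d=1 clk=1 b=0
t6.Δ5 f=0 e=0 c=1 a=0 g=0 d=1 clk=1 b=1
t7.Δ0 f=0 e=0 c=1 a=0 g=0 d=1 clk=1 b=1
t7.Δ1 f=0 e=0 c=1 a=0 g=0 d=1 clk=0 b=1
t8.Δ0 f=0 e=0 c=1 a=0 g=0 d=1 clk=0 b=1
t8.Δ1 f=0 e=0 c=1 a=0 g=0 d=1 clk=1 b=1
t8.Δ2 f=0 e=0 c=1 a=0 g=1 d=1 clk=1 b=1
t8.Δ3 f=0 e=0 c=1 a=1 g=1 d=1 clk=1 b=1
t8.Δ4 f=0 e=0 c=1 a=1 g=1 d=0 clk=1 b=1
t8.Δ5 f=0 e=0 c=1 a=1 g=1 d=0 clk=1 b=0
t9.Δ0 f=0 e=0 c=1 a=1 g=1 d=0 clk=1 b=0
t9.Δ1 f=0 e=0 c=1 a=1 g=1 d=0 clk=0 b=0
t10.Δ0 f=0 e=0 c=1 a=1 g=1 d=0 clk=0 b=0
t10.Δ1 f=0 e=0 c=1 a=1 g=1 d=0 clk=1 b=0
t10.Δ2 f=0 e=0 c=1 a=1 g=0 d=0 clk=1 b=0
t10.Δ3 f=0 e=0 c=1 a=0 g=0 d=0 clk=1 b=0
t10.Δ4 f=0 e=0 c=0 a=0 g=0 d=1 clk=1 b=0
t10.Δ5 f=0 e=0 c=1 a=0 g=0 d=1 clk=1 b=1

0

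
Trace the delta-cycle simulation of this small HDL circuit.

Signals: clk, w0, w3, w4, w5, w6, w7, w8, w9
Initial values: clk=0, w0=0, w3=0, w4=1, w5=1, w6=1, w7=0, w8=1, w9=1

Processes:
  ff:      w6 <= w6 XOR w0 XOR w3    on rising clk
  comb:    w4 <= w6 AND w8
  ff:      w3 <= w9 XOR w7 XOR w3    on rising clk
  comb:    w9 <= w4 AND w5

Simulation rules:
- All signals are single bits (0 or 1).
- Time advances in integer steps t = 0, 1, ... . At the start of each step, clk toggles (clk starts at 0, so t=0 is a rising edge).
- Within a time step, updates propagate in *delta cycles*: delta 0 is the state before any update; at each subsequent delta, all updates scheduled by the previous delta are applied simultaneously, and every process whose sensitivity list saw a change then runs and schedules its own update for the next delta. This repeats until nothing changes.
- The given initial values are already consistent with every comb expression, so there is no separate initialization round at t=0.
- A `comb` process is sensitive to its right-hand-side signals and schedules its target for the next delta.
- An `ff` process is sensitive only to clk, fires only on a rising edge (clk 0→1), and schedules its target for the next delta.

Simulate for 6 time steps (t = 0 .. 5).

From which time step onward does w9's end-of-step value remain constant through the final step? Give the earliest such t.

t=0 Δ0: w5=1 w4=1 w0=0 w9=1 clk=0 w6=1 w7=0 w3=0 w8=1
  Δ1: clk:0→1
  Δ2: w3:0→1
  (2Δ to stable)
t=1 Δ0: w5=1 w4=1 w0=0 w9=1 clk=1 w6=1 w7=0 w3=1 w8=1
  Δ1: clk:1→0
  (1Δ to stable)
t=2 Δ0: w5=1 w4=1 w0=0 w9=1 clk=0 w6=1 w7=0 w3=1 w8=1
  Δ1: clk:0→1
  Δ2: w6:1→0, w3:1→0
  Δ3: w4:1→0
  Δ4: w9:1→0
  (4Δ to stable)
t=3 Δ0: w5=1 w4=0 w0=0 w9=0 clk=1 w6=0 w7=0 w3=0 w8=1
  Δ1: clk:1→0
  (1Δ to stable)
t=4 Δ0: w5=1 w4=0 w0=0 w9=0 clk=0 w6=0 w7=0 w3=0 w8=1
  Δ1: clk:0→1
  (1Δ to stable)
t=5 Δ0: w5=1 w4=0 w0=0 w9=0 clk=1 w6=0 w7=0 w3=0 w8=1
  Δ1: clk:1→0
  (1Δ to stable)

2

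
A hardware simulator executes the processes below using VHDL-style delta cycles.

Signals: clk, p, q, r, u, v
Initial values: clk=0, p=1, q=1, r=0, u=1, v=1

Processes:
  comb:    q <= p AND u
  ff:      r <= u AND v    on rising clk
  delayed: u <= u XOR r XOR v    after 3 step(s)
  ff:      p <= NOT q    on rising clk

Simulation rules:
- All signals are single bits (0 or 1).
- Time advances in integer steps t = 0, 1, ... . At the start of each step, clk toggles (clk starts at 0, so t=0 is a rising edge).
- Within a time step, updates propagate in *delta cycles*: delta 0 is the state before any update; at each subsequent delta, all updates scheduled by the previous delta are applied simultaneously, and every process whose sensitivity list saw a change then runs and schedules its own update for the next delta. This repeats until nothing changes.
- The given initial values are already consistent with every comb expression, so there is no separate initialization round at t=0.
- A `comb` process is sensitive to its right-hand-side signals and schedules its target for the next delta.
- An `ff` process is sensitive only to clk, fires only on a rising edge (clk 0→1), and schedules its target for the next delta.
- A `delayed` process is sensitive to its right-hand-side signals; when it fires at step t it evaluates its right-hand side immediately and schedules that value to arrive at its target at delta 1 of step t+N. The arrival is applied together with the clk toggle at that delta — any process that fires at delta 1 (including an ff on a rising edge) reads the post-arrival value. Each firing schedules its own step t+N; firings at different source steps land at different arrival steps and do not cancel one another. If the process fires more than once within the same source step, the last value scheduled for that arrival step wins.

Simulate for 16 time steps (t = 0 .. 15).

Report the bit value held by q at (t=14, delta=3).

1

t0.Δ0 v=1 u=1 clk=0 r=0 p=1 q=1
t0.Δ1 v=1 u=1 clk=1 r=0 p=1 q=1
t0.Δ2 v=1 u=1 clk=1 r=1 p=0 q=1
t0.Δ3 v=1 u=1 clk=1 r=1 p=0 q=0
t1.Δ0 v=1 u=1 clk=1 r=1 p=0 q=0
t1.Δ1 v=1 u=1 clk=0 r=1 p=0 q=0
t2.Δ0 v=1 u=1 clk=0 r=1 p=0 q=0
t2.Δ1 v=1 u=1 clk=1 r=1 p=0 q=0
t2.Δ2 v=1 u=1 clk=1 r=1 p=1 q=0
t2.Δ3 v=1 u=1 clk=1 r=1 p=1 q=1
t3.Δ0 v=1 u=1 clk=1 r=1 p=1 q=1
t3.Δ1 v=1 u=1 clk=0 r=1 p=1 q=1
t4.Δ0 v=1 u=1 clk=0 r=1 p=1 q=1
t4.Δ1 v=1 u=1 clk=1 r=1 p=1 q=1
t4.Δ2 v=1 u=1 clk=1 r=1 p=0 q=1
t4.Δ3 v=1 u=1 clk=1 r=1 p=0 q=0
t5.Δ0 v=1 u=1 clk=1 r=1 p=0 q=0
t5.Δ1 v=1 u=1 clk=0 r=1 p=0 q=0
t6.Δ0 v=1 u=1 clk=0 r=1 p=0 q=0
t6.Δ1 v=1 u=1 clk=1 r=1 p=0 q=0
t6.Δ2 v=1 u=1 clk=1 r=1 p=1 q=0
t6.Δ3 v=1 u=1 clk=1 r=1 p=1 q=1
t7.Δ0 v=1 u=1 clk=1 r=1 p=1 q=1
t7.Δ1 v=1 u=1 clk=0 r=1 p=1 q=1
t8.Δ0 v=1 u=1 clk=0 r=1 p=1 q=1
t8.Δ1 v=1 u=1 clk=1 r=1 p=1 q=1
t8.Δ2 v=1 u=1 clk=1 r=1 p=0 q=1
t8.Δ3 v=1 u=1 clk=1 r=1 p=0 q=0
t9.Δ0 v=1 u=1 clk=1 r=1 p=0 q=0
t9.Δ1 v=1 u=1 clk=0 r=1 p=0 q=0
t10.Δ0 v=1 u=1 clk=0 r=1 p=0 q=0
t10.Δ1 v=1 u=1 clk=1 r=1 p=0 q=0
t10.Δ2 v=1 u=1 clk=1 r=1 p=1 q=0
t10.Δ3 v=1 u=1 clk=1 r=1 p=1 q=1
t11.Δ0 v=1 u=1 clk=1 r=1 p=1 q=1
t11.Δ1 v=1 u=1 clk=0 r=1 p=1 q=1
t12.Δ0 v=1 u=1 clk=0 r=1 p=1 q=1
t12.Δ1 v=1 u=1 clk=1 r=1 p=1 q=1
t12.Δ2 v=1 u=1 clk=1 r=1 p=0 q=1
t12.Δ3 v=1 u=1 clk=1 r=1 p=0 q=0
t13.Δ0 v=1 u=1 clk=1 r=1 p=0 q=0
t13.Δ1 v=1 u=1 clk=0 r=1 p=0 q=0
t14.Δ0 v=1 u=1 clk=0 r=1 p=0 q=0
t14.Δ1 v=1 u=1 clk=1 r=1 p=0 q=0
t14.Δ2 v=1 u=1 clk=1 r=1 p=1 q=0
t14.Δ3 v=1 u=1 clk=1 r=1 p=1 q=1
t15.Δ0 v=1 u=1 clk=1 r=1 p=1 q=1
t15.Δ1 v=1 u=1 clk=0 r=1 p=1 q=1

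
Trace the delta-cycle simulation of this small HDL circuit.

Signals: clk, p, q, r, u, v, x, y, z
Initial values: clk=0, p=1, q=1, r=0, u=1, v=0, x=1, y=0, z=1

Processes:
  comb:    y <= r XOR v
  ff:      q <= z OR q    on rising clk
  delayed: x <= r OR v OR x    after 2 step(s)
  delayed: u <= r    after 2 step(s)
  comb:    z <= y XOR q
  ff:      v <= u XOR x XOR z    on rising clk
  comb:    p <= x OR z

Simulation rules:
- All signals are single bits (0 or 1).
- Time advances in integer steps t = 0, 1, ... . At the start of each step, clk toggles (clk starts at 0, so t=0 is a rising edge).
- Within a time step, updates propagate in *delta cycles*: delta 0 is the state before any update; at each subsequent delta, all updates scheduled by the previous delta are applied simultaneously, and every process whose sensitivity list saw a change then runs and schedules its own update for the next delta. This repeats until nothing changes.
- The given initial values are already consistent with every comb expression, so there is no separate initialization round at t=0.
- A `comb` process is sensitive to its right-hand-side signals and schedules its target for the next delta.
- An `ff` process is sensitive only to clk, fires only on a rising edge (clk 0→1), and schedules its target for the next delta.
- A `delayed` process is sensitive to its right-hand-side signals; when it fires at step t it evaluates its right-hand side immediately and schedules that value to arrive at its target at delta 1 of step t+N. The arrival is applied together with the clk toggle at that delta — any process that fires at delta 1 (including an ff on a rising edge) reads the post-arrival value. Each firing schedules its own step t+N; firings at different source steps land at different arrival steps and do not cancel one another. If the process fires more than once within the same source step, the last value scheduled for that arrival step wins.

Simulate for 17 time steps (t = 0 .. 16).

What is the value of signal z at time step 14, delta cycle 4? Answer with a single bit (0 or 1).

1

[bits: q,p,clk,v,u,x,z,r,y]
t=0: Δ0=110011100 Δ1=111011100 Δ2=111111100 Δ3=111111101 Δ4=111111001 | 4Δ
t=1: Δ0=111111001 Δ1=110111001 | 1Δ
t=2: Δ0=110111001 Δ1=111111001 Δ2=111011001 Δ3=111011000 Δ4=111011100 | 4Δ
t=3: Δ0=111011100 Δ1=110011100 | 1Δ
t=4: Δ0=110011100 Δ1=111011100 Δ2=111111100 Δ3=111111101 Δ4=111111001 | 4Δ
t=5: Δ0=111111001 Δ1=110111001 | 1Δ
t=6: Δ0=110111001 Δ1=111111001 Δ2=111011001 Δ3=111011000 Δ4=111011100 | 4Δ
t=7: Δ0=111011100 Δ1=110011100 | 1Δ
t=8: Δ0=110011100 Δ1=111011100 Δ2=111111100 Δ3=111111101 Δ4=111111001 | 4Δ
t=9: Δ0=111111001 Δ1=110111001 | 1Δ
t=10: Δ0=110111001 Δ1=111111001 Δ2=111011001 Δ3=111011000 Δ4=111011100 | 4Δ
t=11: Δ0=111011100 Δ1=110011100 | 1Δ
t=12: Δ0=110011100 Δ1=111011100 Δ2=111111100 Δ3=111111101 Δ4=111111001 | 4Δ
t=13: Δ0=111111001 Δ1=110111001 | 1Δ
t=14: Δ0=110111001 Δ1=111111001 Δ2=111011001 Δ3=111011000 Δ4=111011100 | 4Δ
t=15: Δ0=111011100 Δ1=110011100 | 1Δ
t=16: Δ0=110011100 Δ1=111011100 Δ2=111111100 Δ3=111111101 Δ4=111111001 | 4Δ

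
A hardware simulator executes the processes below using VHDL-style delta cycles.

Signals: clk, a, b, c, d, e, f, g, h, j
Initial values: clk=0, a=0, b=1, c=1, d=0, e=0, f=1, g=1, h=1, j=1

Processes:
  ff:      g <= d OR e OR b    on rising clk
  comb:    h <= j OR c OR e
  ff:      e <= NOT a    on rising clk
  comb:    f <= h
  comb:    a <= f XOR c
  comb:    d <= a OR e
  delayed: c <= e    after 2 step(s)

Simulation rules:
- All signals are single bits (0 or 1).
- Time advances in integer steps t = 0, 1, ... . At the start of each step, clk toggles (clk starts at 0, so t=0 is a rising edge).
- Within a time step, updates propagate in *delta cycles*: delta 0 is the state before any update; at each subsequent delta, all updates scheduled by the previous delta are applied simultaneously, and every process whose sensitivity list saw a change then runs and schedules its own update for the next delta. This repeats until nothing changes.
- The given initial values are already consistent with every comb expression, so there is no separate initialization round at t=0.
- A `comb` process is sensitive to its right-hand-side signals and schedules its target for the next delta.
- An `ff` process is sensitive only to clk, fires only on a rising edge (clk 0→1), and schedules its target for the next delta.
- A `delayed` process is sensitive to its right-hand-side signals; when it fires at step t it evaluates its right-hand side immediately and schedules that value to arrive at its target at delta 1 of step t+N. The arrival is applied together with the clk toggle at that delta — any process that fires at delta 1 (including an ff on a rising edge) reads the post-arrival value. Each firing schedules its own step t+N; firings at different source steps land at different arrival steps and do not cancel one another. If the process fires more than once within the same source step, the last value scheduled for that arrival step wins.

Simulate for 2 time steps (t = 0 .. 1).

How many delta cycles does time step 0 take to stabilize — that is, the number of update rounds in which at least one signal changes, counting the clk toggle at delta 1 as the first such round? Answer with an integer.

t0.Δ0 b=1 g=1 j=1 c=1 d=0 e=0 a=0 clk=0 h=1 f=1
t0.Δ1 b=1 g=1 j=1 c=1 d=0 e=0 a=0 clk=1 h=1 f=1
t0.Δ2 b=1 g=1 j=1 c=1 d=0 e=1 a=0 clk=1 h=1 f=1
t0.Δ3 b=1 g=1 j=1 c=1 d=1 e=1 a=0 clk=1 h=1 f=1
t1.Δ0 b=1 g=1 j=1 c=1 d=1 e=1 a=0 clk=1 h=1 f=1
t1.Δ1 b=1 g=1 j=1 c=1 d=1 e=1 a=0 clk=0 h=1 f=1

3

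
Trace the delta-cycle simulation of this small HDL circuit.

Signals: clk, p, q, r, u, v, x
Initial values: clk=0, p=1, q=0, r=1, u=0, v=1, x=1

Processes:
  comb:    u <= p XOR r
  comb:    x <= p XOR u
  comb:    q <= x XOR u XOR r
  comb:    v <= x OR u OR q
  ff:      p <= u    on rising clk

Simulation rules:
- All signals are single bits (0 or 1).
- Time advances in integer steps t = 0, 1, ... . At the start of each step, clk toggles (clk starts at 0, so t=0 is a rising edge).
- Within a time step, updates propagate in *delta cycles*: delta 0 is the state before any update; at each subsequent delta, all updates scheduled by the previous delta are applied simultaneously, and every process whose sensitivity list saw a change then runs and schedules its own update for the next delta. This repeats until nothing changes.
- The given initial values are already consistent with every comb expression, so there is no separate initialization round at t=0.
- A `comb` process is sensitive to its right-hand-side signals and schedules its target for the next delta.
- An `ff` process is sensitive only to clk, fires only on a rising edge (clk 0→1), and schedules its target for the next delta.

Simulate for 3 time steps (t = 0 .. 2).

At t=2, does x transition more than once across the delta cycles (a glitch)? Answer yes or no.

t=0 Δ0: q=0 p=1 v=1 x=1 u=0 clk=0 r=1
  Δ1: clk:0→1
  Δ2: p:1→0
  Δ3: x:1→0, u:0→1
  Δ4: x:0→1
  Δ5: q:0→1
  (5Δ to stable)
t=1 Δ0: q=1 p=0 v=1 x=1 u=1 clk=1 r=1
  Δ1: clk:1→0
  (1Δ to stable)
t=2 Δ0: q=1 p=0 v=1 x=1 u=1 clk=0 r=1
  Δ1: clk:0→1
  Δ2: p:0→1
  Δ3: x:1→0, u:1→0
  Δ4: x:0→1
  Δ5: q:1→0
  (5Δ to stable)

yes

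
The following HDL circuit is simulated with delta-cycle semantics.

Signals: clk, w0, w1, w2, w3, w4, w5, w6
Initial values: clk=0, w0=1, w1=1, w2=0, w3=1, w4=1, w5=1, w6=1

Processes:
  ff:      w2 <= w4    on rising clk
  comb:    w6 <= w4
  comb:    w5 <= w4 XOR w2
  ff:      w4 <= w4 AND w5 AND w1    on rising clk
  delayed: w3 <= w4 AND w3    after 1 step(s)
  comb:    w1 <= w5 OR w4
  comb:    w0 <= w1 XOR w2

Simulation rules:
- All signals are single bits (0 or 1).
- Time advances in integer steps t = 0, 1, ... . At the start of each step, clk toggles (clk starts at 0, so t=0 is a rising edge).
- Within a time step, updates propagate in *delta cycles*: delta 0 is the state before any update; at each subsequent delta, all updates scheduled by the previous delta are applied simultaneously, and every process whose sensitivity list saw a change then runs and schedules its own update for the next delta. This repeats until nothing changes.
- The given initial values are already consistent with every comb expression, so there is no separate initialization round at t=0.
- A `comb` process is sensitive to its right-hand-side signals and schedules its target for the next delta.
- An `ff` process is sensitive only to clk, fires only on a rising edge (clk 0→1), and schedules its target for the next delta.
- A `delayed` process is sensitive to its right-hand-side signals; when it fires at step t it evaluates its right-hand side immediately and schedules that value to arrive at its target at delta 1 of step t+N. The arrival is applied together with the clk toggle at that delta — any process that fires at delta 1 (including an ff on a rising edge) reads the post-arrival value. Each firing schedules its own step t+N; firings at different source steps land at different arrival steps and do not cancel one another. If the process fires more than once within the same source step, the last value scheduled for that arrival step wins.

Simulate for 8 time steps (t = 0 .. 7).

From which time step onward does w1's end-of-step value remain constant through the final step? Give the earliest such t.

t=0 Δ0: w2=0 w5=1 clk=0 w0=1 w3=1 w1=1 w6=1 w4=1
  Δ1: clk:0→1
  Δ2: w2:0→1
  Δ3: w5:1→0, w0:1→0
  (3Δ to stable)
t=1 Δ0: w2=1 w5=0 clk=1 w0=0 w3=1 w1=1 w6=1 w4=1
  Δ1: clk:1→0
  (1Δ to stable)
t=2 Δ0: w2=1 w5=0 clk=0 w0=0 w3=1 w1=1 w6=1 w4=1
  Δ1: clk:0→1
  Δ2: w4:1→0
  Δ3: w5:0→1, w1:1→0, w6:1→0
  Δ4: w0:0→1, w1:0→1
  Δ5: w0:1→0
  (5Δ to stable)
t=3 Δ0: w2=1 w5=1 clk=1 w0=0 w3=1 w1=1 w6=0 w4=0
  Δ1: clk:1→0, w3:1→0
  (1Δ to stable)
t=4 Δ0: w2=1 w5=1 clk=0 w0=0 w3=0 w1=1 w6=0 w4=0
  Δ1: clk:0→1
  Δ2: w2:1→0
  Δ3: w5:1→0, w0:0→1
  Δ4: w1:1→0
  Δ5: w0:1→0
  (5Δ to stable)
t=5 Δ0: w2=0 w5=0 clk=1 w0=0 w3=0 w1=0 w6=0 w4=0
  Δ1: clk:1→0
  (1Δ to stable)
t=6 Δ0: w2=0 w5=0 clk=0 w0=0 w3=0 w1=0 w6=0 w4=0
  Δ1: clk:0→1
  (1Δ to stable)
t=7 Δ0: w2=0 w5=0 clk=1 w0=0 w3=0 w1=0 w6=0 w4=0
  Δ1: clk:1→0
  (1Δ to stable)

4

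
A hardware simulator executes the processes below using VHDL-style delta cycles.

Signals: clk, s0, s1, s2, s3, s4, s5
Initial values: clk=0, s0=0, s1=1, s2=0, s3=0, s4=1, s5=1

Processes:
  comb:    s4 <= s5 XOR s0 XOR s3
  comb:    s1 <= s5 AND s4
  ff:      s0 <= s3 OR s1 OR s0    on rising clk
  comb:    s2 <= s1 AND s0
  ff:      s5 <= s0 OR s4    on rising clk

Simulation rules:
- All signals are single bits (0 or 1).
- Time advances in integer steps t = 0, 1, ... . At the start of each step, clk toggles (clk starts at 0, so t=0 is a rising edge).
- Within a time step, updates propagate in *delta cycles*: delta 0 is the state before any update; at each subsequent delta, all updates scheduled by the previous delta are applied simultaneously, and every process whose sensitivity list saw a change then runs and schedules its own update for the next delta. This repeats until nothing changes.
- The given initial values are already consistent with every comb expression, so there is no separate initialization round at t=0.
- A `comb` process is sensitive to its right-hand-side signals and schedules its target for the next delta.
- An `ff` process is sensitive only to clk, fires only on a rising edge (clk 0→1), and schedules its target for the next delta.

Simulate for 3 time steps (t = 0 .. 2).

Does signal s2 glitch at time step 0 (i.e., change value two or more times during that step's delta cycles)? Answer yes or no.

yes

t=0 Δ0: s4=1 s5=1 clk=0 s0=0 s3=0 s2=0 s1=1
  Δ1: clk:0→1
  Δ2: s0:0→1
  Δ3: s4:1→0, s2:0→1
  Δ4: s1:1→0
  Δ5: s2:1→0
  (5Δ to stable)
t=1 Δ0: s4=0 s5=1 clk=1 s0=1 s3=0 s2=0 s1=0
  Δ1: clk:1→0
  (1Δ to stable)
t=2 Δ0: s4=0 s5=1 clk=0 s0=1 s3=0 s2=0 s1=0
  Δ1: clk:0→1
  (1Δ to stable)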